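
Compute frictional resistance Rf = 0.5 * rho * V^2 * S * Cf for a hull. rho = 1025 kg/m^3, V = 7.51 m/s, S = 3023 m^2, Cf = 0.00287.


Formula: Rf = 0.5 * rho * V^2 * S * Cf
Step 1 — V^2 = 7.51^2 = 56.4001
Step 2 — 0.5 * rho * V^2 = 0.5 * 1025 * 56.4001 = 28905.05125
Step 3 — Rf = 28905.05125 * 3023 * 0.00287 ≈ 250780 N (5 s.f.)

250780 N


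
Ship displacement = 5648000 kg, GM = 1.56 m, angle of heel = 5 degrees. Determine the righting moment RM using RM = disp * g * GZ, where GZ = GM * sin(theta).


Formula: GZ = GM * sin(theta); RM = disp * g * GZ
Step 1 — GZ = 1.56 * sin(5°) = 1.56 * 0.087156 = 0.135963 m
Step 2 — RM = 5648000 * 9.81 * 0.135963 ≈ 7533300 N·m (5 s.f.)

7533300 N·m


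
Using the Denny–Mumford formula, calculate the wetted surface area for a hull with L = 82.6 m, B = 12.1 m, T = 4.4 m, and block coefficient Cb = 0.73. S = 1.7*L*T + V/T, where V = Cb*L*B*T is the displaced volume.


Formula: S = 1.7*L*T + V/T with V = Cb*L*B*T, i.e. S = L * (1.7*T + Cb*B)
Step 1 — 1.7*T = 1.7 * 4.4 = 7.48 m
Step 2 — Cb*B = 0.73 * 12.1 = 8.833 m
Step 3 — 1.7*T + Cb*B = 7.48 + 8.833 = 16.313 m
Step 4 — S = 82.6 * 16.313 ≈ 1347.5 m^2 (5 s.f.)

1347.5 m^2


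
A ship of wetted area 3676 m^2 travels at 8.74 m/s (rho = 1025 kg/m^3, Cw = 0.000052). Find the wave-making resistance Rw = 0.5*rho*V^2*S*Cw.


Formula: Rw = 0.5 * rho * V^2 * S * Cw
Step 1 — V^2 = 8.74^2 = 76.3876
Step 2 — 0.5 * rho * V^2 = 0.5 * 1025 * 76.3876 = 39148.645
Step 3 — Rw = 39148.645 * 3676 * 0.000052 ≈ 7483.3 N (5 s.f.)

7483.3 N


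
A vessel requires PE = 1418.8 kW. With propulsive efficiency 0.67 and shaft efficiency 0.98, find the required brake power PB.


Formula: PB = PE / (eta_D * eta_S)
Step 1 — combined efficiency = eta_D * eta_S = 0.67 * 0.98 = 0.6566
Step 2 — PB = 1418.8 / 0.6566 ≈ 2160.8 kW (5 s.f.)

2160.8 kW


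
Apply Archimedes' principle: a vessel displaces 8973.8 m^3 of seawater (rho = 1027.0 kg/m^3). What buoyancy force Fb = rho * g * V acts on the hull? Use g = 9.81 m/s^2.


Formula: Fb = rho * g * V
Substituting: Fb = 1027.0 * 9.81 * 8973.8
Intermediate: 1027.0 * 9.81 = 10074.87
Result: Fb = 10074.87 * 8973.8 ≈ 90410000 N (5 s.f.)

90410000 N


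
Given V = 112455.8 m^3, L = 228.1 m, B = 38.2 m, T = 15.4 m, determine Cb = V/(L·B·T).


Formula: Cb = V / (L * B * T)
Step 1 — L * B * T = 228.1 * 38.2 * 15.4 = 134186.668 m^3
Step 2 — Cb = 112455.8 / 134186.668 ≈ 0.83805 (5 s.f.)

0.83805


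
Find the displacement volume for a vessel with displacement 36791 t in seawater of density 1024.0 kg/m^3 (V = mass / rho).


Formula: V = mass / rho
Step 1 — convert tonnes to kg: 36791 t * 1000 = 36791000 kg
Step 2 — V = 36791000 / 1024.0 ≈ 35929 m^3 (5 s.f.)

35929 m^3


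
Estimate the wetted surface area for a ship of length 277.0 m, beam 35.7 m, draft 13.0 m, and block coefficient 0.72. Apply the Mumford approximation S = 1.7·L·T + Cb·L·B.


Formula: S = 1.7*L*T + V/T with V = Cb*L*B*T, i.e. S = L * (1.7*T + Cb*B)
Step 1 — 1.7*T = 1.7 * 13.0 = 22.1 m
Step 2 — Cb*B = 0.72 * 35.7 = 25.704 m
Step 3 — 1.7*T + Cb*B = 22.1 + 25.704 = 47.804 m
Step 4 — S = 277.0 * 47.804 ≈ 13242 m^2 (5 s.f.)

13242 m^2


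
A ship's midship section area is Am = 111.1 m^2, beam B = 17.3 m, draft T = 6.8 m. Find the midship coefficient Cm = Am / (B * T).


Formula: Cm = Am / (B * T)
Step 1 — B * T = 17.3 * 6.8 = 117.64 m^2
Step 2 — Cm = 111.1 / 117.64 ≈ 0.94441 (5 s.f.)

0.94441


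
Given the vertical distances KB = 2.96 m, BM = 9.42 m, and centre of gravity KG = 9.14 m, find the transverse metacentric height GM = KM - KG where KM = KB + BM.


Formula: GM = KB + BM - KG
Step 1 — KM = KB + BM = 2.96 + 9.42 = 12.38 m
Step 2 — GM = KM - KG = 12.38 - 9.14 = 3.24 m

3.24 m


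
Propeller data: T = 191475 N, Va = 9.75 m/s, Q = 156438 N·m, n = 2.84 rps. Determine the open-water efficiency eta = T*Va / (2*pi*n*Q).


Formula: eta = T * Va / (2 * pi * n * Q)
Step 1 — numerator = T * Va = 191475 * 9.75 = 1866881.25
Step 2 — 2 * pi * n = 2 * pi * 2.84 = 17.844246
Step 3 — denominator = 17.844246 * 156438 = 2791518.16
Step 4 — eta = 1866881.25 / 2791518.16 ≈ 0.66877 (5 s.f.)

0.66877


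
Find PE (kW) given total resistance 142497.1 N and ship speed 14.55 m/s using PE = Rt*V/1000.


Formula: PE = Rt * V / 1000 (kW)
Step 1 — PE (W) = 142497.1 * 14.55 = 2073332.805 W
Step 2 — PE (kW) = 2073332.805 / 1000 ≈ 2073.3 kW (5 s.f.)

2073.3 kW


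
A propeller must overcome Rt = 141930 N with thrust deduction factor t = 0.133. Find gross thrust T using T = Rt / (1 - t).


Formula: T = Rt / (1 - t)
Step 1 — (1 - t) = 1 - 0.133 = 0.867
Step 2 — T = 141930 / 0.867 ≈ 163700 N (5 s.f.)

163700 N


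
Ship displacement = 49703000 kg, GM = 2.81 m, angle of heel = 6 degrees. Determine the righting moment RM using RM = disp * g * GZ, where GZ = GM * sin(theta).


Formula: GZ = GM * sin(theta); RM = disp * g * GZ
Step 1 — GZ = 2.81 * sin(6°) = 2.81 * 0.104528 = 0.293724 m
Step 2 — RM = 49703000 * 9.81 * 0.293724 ≈ 143220000 N·m (5 s.f.)

143220000 N·m


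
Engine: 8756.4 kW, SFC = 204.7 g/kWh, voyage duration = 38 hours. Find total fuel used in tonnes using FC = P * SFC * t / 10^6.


Formula: FC (tonnes) = P * SFC * t / 1,000,000
Step 1 — P * SFC * t = 8756.4 * 204.7 * 38 = 68112533.04 g
Step 2 — FC (tonnes) = 68112533.04 / 1,000,000 ≈ 68.113 tonnes (5 s.f.)

68.113 tonnes


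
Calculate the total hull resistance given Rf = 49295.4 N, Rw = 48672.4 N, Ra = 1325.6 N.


Formula: Rt = Rf + Rw + Ra
Substituting: Rt = 49295.4 + 48672.4 + 1325.6
Result: Rt = 99293.4 N

99293.4 N


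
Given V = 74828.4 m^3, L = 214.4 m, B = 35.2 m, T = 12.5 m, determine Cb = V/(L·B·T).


Formula: Cb = V / (L * B * T)
Step 1 — L * B * T = 214.4 * 35.2 * 12.5 = 94336.0 m^3
Step 2 — Cb = 74828.4 / 94336.0 ≈ 0.79321 (5 s.f.)

0.79321


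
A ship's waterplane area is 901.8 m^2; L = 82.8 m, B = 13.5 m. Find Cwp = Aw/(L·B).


Formula: Cwp = Aw / (L * B)
Step 1 — L * B = 82.8 * 13.5 = 1117.8 m^2
Step 2 — Cwp = 901.8 / 1117.8 ≈ 0.80676 (5 s.f.)

0.80676


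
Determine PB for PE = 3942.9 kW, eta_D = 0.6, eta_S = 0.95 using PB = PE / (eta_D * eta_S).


Formula: PB = PE / (eta_D * eta_S)
Step 1 — combined efficiency = eta_D * eta_S = 0.6 * 0.95 = 0.57
Step 2 — PB = 3942.9 / 0.57 ≈ 6917.4 kW (5 s.f.)

6917.4 kW


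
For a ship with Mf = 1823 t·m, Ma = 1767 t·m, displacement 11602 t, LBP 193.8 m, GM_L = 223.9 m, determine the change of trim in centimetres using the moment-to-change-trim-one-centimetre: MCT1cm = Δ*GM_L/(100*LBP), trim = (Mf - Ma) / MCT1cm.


Formula: net trimming moment = Mf - Ma; MCT1cm = Δ*GM_L/(100*LBP); trim = net moment / MCT1cm
Step 1 — net trimming moment = 1823 - 1767 = 56 t·m
Step 2 — MCT1cm = 11602 * 223.9 / (100 * 193.8) = 134.0396 t·m/cm
Step 3 — trim = 56 / 134.0396 ≈ 0.41779 cm (5 s.f.)

0.41779 cm


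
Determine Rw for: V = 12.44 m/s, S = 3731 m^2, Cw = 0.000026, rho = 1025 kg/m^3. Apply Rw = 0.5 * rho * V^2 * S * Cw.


Formula: Rw = 0.5 * rho * V^2 * S * Cw
Step 1 — V^2 = 12.44^2 = 154.7536
Step 2 — 0.5 * rho * V^2 = 0.5 * 1025 * 154.7536 = 79311.22
Step 3 — Rw = 79311.22 * 3731 * 0.000026 ≈ 7693.7 N (5 s.f.)

7693.7 N


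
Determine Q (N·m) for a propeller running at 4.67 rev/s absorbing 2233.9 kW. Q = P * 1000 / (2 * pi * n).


Formula: Q = P_W / (2 * pi * n)
Step 1 — P_W = 2233.9 kW * 1000 = 2233900.0 W
Step 2 — 2 * pi * n = 2 * pi * 4.67 = 29.342475
Step 3 — Q = 2233900.0 / 29.342475 ≈ 76132 N·m (5 s.f.)

76132 N·m


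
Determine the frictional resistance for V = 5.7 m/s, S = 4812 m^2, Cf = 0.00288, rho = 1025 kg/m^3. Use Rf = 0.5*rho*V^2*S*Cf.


Formula: Rf = 0.5 * rho * V^2 * S * Cf
Step 1 — V^2 = 5.7^2 = 32.49
Step 2 — 0.5 * rho * V^2 = 0.5 * 1025 * 32.49 = 16651.125
Step 3 — Rf = 16651.125 * 4812 * 0.00288 ≈ 230760 N (5 s.f.)

230760 N


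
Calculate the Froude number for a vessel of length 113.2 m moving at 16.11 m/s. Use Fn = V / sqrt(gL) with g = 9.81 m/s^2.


Formula: Fn = V / sqrt(g * L)
Step 1 — g * L = 9.81 * 113.2 = 1110.492
Step 2 — sqrt(g * L) = sqrt(1110.492) = 33.324045
Step 3 — Fn = 16.11 / 33.324045 ≈ 0.48343 (5 s.f.)

0.48343


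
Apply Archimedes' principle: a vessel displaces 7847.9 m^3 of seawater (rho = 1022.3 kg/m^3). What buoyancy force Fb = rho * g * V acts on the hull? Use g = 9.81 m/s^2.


Formula: Fb = rho * g * V
Substituting: Fb = 1022.3 * 9.81 * 7847.9
Intermediate: 1022.3 * 9.81 = 10028.763
Result: Fb = 10028.763 * 7847.9 ≈ 78705000 N (5 s.f.)

78705000 N


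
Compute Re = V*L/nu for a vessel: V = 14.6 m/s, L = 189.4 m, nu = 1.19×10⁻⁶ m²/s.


Formula: Re = V * L / nu
Step 1 — V * L = 14.6 * 189.4 = 2765.24 m^2/s
Step 2 — Re = 2765.24 / 1.19e-6 = 2.32e+09

2.32e+09


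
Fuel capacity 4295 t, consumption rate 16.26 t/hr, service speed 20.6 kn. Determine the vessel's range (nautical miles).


Formula: endurance = fuel / rate; range = endurance * speed
Step 1 — endurance = 4295 / 16.26 = 264.1451 hours
Step 2 — range = 264.1451 * 20.6 ≈ 5441.4 nautical miles (5 s.f.)

5441.4 NM


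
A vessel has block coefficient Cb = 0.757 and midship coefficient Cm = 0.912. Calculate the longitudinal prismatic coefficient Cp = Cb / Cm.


Formula: Cp = Cb / Cm
Substituting: Cp = 0.757 / 0.912
Result: Cp ≈ 0.83004 (5 s.f.)

0.83004


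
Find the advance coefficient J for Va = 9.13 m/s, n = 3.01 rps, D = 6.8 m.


Formula: J = Va / (n * D)
Step 1 — n * D = 3.01 * 6.8 = 20.468
Step 2 — J = 9.13 / 20.468 ≈ 0.44606 (5 s.f.)

0.44606


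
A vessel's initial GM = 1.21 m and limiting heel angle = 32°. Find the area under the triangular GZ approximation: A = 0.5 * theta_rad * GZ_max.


Formula: GZ_max = GM * sin(theta); Area = 0.5 * theta_rad * GZ_max
Step 1 — GZ_max = 1.21 * sin(32°) = 1.21 * 0.529919 = 0.641202 m
Step 2 — theta_rad = 32 * pi/180 = 0.558505 rad
Step 3 — Area = 0.5 * 0.558505 * 0.641202 ≈ 0.17906 m·rad (5 s.f.)

0.17906 m·rad


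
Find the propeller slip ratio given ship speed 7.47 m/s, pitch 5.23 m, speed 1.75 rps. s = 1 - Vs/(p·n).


Formula: s = 1 - Vs / (p * n)
Step 1 — p * n = 5.23 * 1.75 = 9.1525
Step 2 — Vs / (p*n) = 7.47 / 9.1525 = 0.81617 (6 d.p.)
Step 3 — s = 1 - 0.81617 = 0.18383

0.18383


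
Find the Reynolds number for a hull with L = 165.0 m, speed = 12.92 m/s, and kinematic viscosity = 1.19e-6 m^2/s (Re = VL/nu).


Formula: Re = V * L / nu
Step 1 — V * L = 12.92 * 165.0 = 2131.8 m^2/s
Step 2 — Re = 2131.8 / 1.19e-6 = 1.79e+09

1.79e+09


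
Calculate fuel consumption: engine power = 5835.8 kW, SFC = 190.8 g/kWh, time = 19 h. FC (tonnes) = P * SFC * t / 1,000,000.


Formula: FC (tonnes) = P * SFC * t / 1,000,000
Step 1 — P * SFC * t = 5835.8 * 190.8 * 19 = 21155942.16 g
Step 2 — FC (tonnes) = 21155942.16 / 1,000,000 ≈ 21.156 tonnes (5 s.f.)

21.156 tonnes


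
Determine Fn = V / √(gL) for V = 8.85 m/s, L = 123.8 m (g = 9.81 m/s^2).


Formula: Fn = V / sqrt(g * L)
Step 1 — g * L = 9.81 * 123.8 = 1214.478
Step 2 — sqrt(g * L) = sqrt(1214.478) = 34.849362
Step 3 — Fn = 8.85 / 34.849362 ≈ 0.25395 (5 s.f.)

0.25395


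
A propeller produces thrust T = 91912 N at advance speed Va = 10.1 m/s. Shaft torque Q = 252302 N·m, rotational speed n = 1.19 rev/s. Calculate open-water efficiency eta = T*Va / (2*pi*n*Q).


Formula: eta = T * Va / (2 * pi * n * Q)
Step 1 — numerator = T * Va = 91912 * 10.1 = 928311.2
Step 2 — 2 * pi * n = 2 * pi * 1.19 = 7.476991
Step 3 — denominator = 7.476991 * 252302 = 1886459.78
Step 4 — eta = 928311.2 / 1886459.78 ≈ 0.49209 (5 s.f.)

0.49209


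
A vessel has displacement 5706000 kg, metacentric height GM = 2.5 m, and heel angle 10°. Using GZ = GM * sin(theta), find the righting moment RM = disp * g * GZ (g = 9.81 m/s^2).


Formula: GZ = GM * sin(theta); RM = disp * g * GZ
Step 1 — GZ = 2.5 * sin(10°) = 2.5 * 0.173648 = 0.43412 m
Step 2 — RM = 5706000 * 9.81 * 0.43412 ≈ 24300000 N·m (5 s.f.)

24300000 N·m


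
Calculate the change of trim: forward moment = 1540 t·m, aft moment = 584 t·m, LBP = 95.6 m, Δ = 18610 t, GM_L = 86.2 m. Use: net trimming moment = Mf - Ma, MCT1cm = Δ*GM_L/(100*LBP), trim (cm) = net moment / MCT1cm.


Formula: net trimming moment = Mf - Ma; MCT1cm = Δ*GM_L/(100*LBP); trim = net moment / MCT1cm
Step 1 — net trimming moment = 1540 - 584 = 956 t·m
Step 2 — MCT1cm = 18610 * 86.2 / (100 * 95.6) = 167.8015 t·m/cm
Step 3 — trim = 956 / 167.8015 ≈ 5.6972 cm (5 s.f.)

5.6972 cm


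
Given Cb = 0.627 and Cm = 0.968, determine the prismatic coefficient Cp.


Formula: Cp = Cb / Cm
Substituting: Cp = 0.627 / 0.968
Result: Cp ≈ 0.64773 (5 s.f.)

0.64773


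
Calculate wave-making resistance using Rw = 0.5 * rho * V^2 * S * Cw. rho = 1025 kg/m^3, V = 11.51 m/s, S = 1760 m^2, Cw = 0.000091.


Formula: Rw = 0.5 * rho * V^2 * S * Cw
Step 1 — V^2 = 11.51^2 = 132.4801
Step 2 — 0.5 * rho * V^2 = 0.5 * 1025 * 132.4801 = 67896.05125
Step 3 — Rw = 67896.05125 * 1760 * 0.000091 ≈ 10874 N (5 s.f.)

10874 N


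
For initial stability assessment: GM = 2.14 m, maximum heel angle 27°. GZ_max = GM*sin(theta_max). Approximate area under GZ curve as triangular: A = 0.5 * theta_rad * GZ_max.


Formula: GZ_max = GM * sin(theta); Area = 0.5 * theta_rad * GZ_max
Step 1 — GZ_max = 2.14 * sin(27°) = 2.14 * 0.45399 = 0.971539 m
Step 2 — theta_rad = 27 * pi/180 = 0.471239 rad
Step 3 — Area = 0.5 * 0.471239 * 0.971539 ≈ 0.22891 m·rad (5 s.f.)

0.22891 m·rad


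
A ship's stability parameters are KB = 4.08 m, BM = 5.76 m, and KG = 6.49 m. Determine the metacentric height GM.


Formula: GM = KB + BM - KG
Step 1 — KM = KB + BM = 4.08 + 5.76 = 9.84 m
Step 2 — GM = KM - KG = 9.84 - 6.49 = 3.35 m

3.35 m


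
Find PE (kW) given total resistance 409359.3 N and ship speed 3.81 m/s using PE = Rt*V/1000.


Formula: PE = Rt * V / 1000 (kW)
Step 1 — PE (W) = 409359.3 * 3.81 = 1559658.933 W
Step 2 — PE (kW) = 1559658.933 / 1000 ≈ 1559.7 kW (5 s.f.)

1559.7 kW


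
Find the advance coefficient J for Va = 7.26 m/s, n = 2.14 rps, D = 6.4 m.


Formula: J = Va / (n * D)
Step 1 — n * D = 2.14 * 6.4 = 13.696
Step 2 — J = 7.26 / 13.696 ≈ 0.53008 (5 s.f.)

0.53008


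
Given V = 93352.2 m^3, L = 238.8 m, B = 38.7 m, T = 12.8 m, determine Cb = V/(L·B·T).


Formula: Cb = V / (L * B * T)
Step 1 — L * B * T = 238.8 * 38.7 * 12.8 = 118291.968 m^3
Step 2 — Cb = 93352.2 / 118291.968 ≈ 0.78917 (5 s.f.)

0.78917


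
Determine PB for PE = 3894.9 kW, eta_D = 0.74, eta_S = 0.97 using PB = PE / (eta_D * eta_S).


Formula: PB = PE / (eta_D * eta_S)
Step 1 — combined efficiency = eta_D * eta_S = 0.74 * 0.97 = 0.7178
Step 2 — PB = 3894.9 / 0.7178 ≈ 5426.2 kW (5 s.f.)

5426.2 kW


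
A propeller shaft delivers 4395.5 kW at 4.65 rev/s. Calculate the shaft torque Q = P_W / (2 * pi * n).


Formula: Q = P_W / (2 * pi * n)
Step 1 — P_W = 4395.5 kW * 1000 = 4395500.0 W
Step 2 — 2 * pi * n = 2 * pi * 4.65 = 29.216812
Step 3 — Q = 4395500.0 / 29.216812 ≈ 150440 N·m (5 s.f.)

150440 N·m


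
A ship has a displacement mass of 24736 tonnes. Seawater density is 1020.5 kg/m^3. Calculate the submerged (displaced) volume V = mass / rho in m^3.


Formula: V = mass / rho
Step 1 — convert tonnes to kg: 24736 t * 1000 = 24736000 kg
Step 2 — V = 24736000 / 1020.5 ≈ 24239 m^3 (5 s.f.)

24239 m^3


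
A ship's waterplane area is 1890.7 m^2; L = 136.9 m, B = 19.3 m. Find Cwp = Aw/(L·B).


Formula: Cwp = Aw / (L * B)
Step 1 — L * B = 136.9 * 19.3 = 2642.17 m^2
Step 2 — Cwp = 1890.7 / 2642.17 ≈ 0.71559 (5 s.f.)

0.71559


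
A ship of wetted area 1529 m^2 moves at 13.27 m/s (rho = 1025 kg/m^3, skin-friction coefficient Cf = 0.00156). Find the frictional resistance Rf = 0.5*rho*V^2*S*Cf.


Formula: Rf = 0.5 * rho * V^2 * S * Cf
Step 1 — V^2 = 13.27^2 = 176.0929
Step 2 — 0.5 * rho * V^2 = 0.5 * 1025 * 176.0929 = 90247.61125
Step 3 — Rf = 90247.61125 * 1529 * 0.00156 ≈ 215260 N (5 s.f.)

215260 N


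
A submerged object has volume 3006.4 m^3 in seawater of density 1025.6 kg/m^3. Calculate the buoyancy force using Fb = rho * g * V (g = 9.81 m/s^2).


Formula: Fb = rho * g * V
Substituting: Fb = 1025.6 * 9.81 * 3006.4
Intermediate: 1025.6 * 9.81 = 10061.136
Result: Fb = 10061.136 * 3006.4 ≈ 30248000 N (5 s.f.)

30248000 N


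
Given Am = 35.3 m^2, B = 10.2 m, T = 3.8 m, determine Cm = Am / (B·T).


Formula: Cm = Am / (B * T)
Step 1 — B * T = 10.2 * 3.8 = 38.76 m^2
Step 2 — Cm = 35.3 / 38.76 ≈ 0.91073 (5 s.f.)

0.91073


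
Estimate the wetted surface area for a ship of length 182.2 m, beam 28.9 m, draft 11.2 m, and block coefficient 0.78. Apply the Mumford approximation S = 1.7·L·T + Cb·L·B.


Formula: S = 1.7*L*T + V/T with V = Cb*L*B*T, i.e. S = L * (1.7*T + Cb*B)
Step 1 — 1.7*T = 1.7 * 11.2 = 19.04 m
Step 2 — Cb*B = 0.78 * 28.9 = 22.542 m
Step 3 — 1.7*T + Cb*B = 19.04 + 22.542 = 41.582 m
Step 4 — S = 182.2 * 41.582 ≈ 7576.2 m^2 (5 s.f.)

7576.2 m^2


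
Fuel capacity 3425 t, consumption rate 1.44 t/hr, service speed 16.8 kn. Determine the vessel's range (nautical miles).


Formula: endurance = fuel / rate; range = endurance * speed
Step 1 — endurance = 3425 / 1.44 = 2378.4722 hours
Step 2 — range = 2378.4722 * 16.8 ≈ 39958 nautical miles (5 s.f.)

39958 NM


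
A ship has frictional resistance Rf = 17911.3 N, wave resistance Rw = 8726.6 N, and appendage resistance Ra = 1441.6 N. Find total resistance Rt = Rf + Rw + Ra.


Formula: Rt = Rf + Rw + Ra
Substituting: Rt = 17911.3 + 8726.6 + 1441.6
Result: Rt = 28079.5 N

28079.5 N


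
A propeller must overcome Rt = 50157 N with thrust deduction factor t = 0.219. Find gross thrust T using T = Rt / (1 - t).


Formula: T = Rt / (1 - t)
Step 1 — (1 - t) = 1 - 0.219 = 0.781
Step 2 — T = 50157 / 0.781 ≈ 64222 N (5 s.f.)

64222 N


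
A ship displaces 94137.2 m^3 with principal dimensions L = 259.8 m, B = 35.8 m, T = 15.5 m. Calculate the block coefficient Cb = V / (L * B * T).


Formula: Cb = V / (L * B * T)
Step 1 — L * B * T = 259.8 * 35.8 * 15.5 = 144163.02 m^3
Step 2 — Cb = 94137.2 / 144163.02 ≈ 0.65299 (5 s.f.)

0.65299


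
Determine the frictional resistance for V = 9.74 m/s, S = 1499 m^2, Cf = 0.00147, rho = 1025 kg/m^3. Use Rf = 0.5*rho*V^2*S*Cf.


Formula: Rf = 0.5 * rho * V^2 * S * Cf
Step 1 — V^2 = 9.74^2 = 94.8676
Step 2 — 0.5 * rho * V^2 = 0.5 * 1025 * 94.8676 = 48619.645
Step 3 — Rf = 48619.645 * 1499 * 0.00147 ≈ 107130 N (5 s.f.)

107130 N


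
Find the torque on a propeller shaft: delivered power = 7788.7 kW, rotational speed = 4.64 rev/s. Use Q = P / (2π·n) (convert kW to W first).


Formula: Q = P_W / (2 * pi * n)
Step 1 — P_W = 7788.7 kW * 1000 = 7788700.0 W
Step 2 — 2 * pi * n = 2 * pi * 4.64 = 29.15398
Step 3 — Q = 7788700.0 / 29.15398 ≈ 267160 N·m (5 s.f.)

267160 N·m


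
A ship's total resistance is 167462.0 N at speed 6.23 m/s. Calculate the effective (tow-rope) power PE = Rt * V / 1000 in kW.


Formula: PE = Rt * V / 1000 (kW)
Step 1 — PE (W) = 167462.0 * 6.23 = 1043288.26 W
Step 2 — PE (kW) = 1043288.26 / 1000 ≈ 1043.3 kW (5 s.f.)

1043.3 kW


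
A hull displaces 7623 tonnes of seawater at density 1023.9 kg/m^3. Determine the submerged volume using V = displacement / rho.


Formula: V = mass / rho
Step 1 — convert tonnes to kg: 7623 t * 1000 = 7623000 kg
Step 2 — V = 7623000 / 1023.9 ≈ 7445.1 m^3 (5 s.f.)

7445.1 m^3


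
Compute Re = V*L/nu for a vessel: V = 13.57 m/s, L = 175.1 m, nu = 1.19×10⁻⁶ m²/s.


Formula: Re = V * L / nu
Step 1 — V * L = 13.57 * 175.1 = 2376.107 m^2/s
Step 2 — Re = 2376.107 / 1.19e-6 = 2.00e+09

2.00e+09


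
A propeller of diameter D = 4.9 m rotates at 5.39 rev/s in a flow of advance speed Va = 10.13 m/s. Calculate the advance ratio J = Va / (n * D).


Formula: J = Va / (n * D)
Step 1 — n * D = 5.39 * 4.9 = 26.411
Step 2 — J = 10.13 / 26.411 ≈ 0.38355 (5 s.f.)

0.38355


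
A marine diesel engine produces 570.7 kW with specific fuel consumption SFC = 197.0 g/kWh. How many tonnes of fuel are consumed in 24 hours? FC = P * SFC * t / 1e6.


Formula: FC (tonnes) = P * SFC * t / 1,000,000
Step 1 — P * SFC * t = 570.7 * 197.0 * 24 = 2698269.6 g
Step 2 — FC (tonnes) = 2698269.6 / 1,000,000 ≈ 2.6983 tonnes (5 s.f.)

2.6983 tonnes


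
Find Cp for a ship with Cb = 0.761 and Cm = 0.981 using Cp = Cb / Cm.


Formula: Cp = Cb / Cm
Substituting: Cp = 0.761 / 0.981
Result: Cp ≈ 0.77574 (5 s.f.)

0.77574


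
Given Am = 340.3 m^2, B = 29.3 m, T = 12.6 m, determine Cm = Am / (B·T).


Formula: Cm = Am / (B * T)
Step 1 — B * T = 29.3 * 12.6 = 369.18 m^2
Step 2 — Cm = 340.3 / 369.18 ≈ 0.92177 (5 s.f.)

0.92177


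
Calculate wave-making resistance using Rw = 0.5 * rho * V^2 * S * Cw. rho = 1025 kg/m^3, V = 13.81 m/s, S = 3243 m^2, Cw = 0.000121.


Formula: Rw = 0.5 * rho * V^2 * S * Cw
Step 1 — V^2 = 13.81^2 = 190.7161
Step 2 — 0.5 * rho * V^2 = 0.5 * 1025 * 190.7161 = 97742.00125
Step 3 — Rw = 97742.00125 * 3243 * 0.000121 ≈ 38354 N (5 s.f.)

38354 N


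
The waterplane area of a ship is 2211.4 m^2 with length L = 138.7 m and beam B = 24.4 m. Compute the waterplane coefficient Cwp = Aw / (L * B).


Formula: Cwp = Aw / (L * B)
Step 1 — L * B = 138.7 * 24.4 = 3384.28 m^2
Step 2 — Cwp = 2211.4 / 3384.28 ≈ 0.65343 (5 s.f.)

0.65343


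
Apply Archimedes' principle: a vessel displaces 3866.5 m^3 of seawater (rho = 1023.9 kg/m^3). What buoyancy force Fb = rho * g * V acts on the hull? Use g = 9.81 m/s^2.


Formula: Fb = rho * g * V
Substituting: Fb = 1023.9 * 9.81 * 3866.5
Intermediate: 1023.9 * 9.81 = 10044.459
Result: Fb = 10044.459 * 3866.5 ≈ 38837000 N (5 s.f.)

38837000 N


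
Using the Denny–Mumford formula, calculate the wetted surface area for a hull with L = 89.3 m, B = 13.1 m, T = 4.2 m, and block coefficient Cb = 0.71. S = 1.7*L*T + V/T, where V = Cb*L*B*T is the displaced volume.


Formula: S = 1.7*L*T + V/T with V = Cb*L*B*T, i.e. S = L * (1.7*T + Cb*B)
Step 1 — 1.7*T = 1.7 * 4.2 = 7.14 m
Step 2 — Cb*B = 0.71 * 13.1 = 9.301 m
Step 3 — 1.7*T + Cb*B = 7.14 + 9.301 = 16.441 m
Step 4 — S = 89.3 * 16.441 ≈ 1468.2 m^2 (5 s.f.)

1468.2 m^2


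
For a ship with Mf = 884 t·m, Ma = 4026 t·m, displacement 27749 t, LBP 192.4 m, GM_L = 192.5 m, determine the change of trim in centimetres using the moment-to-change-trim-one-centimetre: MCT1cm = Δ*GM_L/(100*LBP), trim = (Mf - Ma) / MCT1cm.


Formula: net trimming moment = Mf - Ma; MCT1cm = Δ*GM_L/(100*LBP); trim = net moment / MCT1cm
Step 1 — net trimming moment = 884 - 4026 = -3142 t·m
Step 2 — MCT1cm = 27749 * 192.5 / (100 * 192.4) = 277.6342 t·m/cm
Step 3 — trim = -3142 / 277.6342 ≈ -11.317 cm (5 s.f.)

-11.317 cm


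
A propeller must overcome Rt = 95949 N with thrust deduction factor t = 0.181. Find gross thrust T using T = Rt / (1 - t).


Formula: T = Rt / (1 - t)
Step 1 — (1 - t) = 1 - 0.181 = 0.819
Step 2 — T = 95949 / 0.819 ≈ 117150 N (5 s.f.)

117150 N


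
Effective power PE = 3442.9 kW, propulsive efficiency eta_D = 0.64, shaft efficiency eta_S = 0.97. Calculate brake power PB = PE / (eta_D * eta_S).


Formula: PB = PE / (eta_D * eta_S)
Step 1 — combined efficiency = eta_D * eta_S = 0.64 * 0.97 = 0.6208
Step 2 — PB = 3442.9 / 0.6208 ≈ 5545.9 kW (5 s.f.)

5545.9 kW


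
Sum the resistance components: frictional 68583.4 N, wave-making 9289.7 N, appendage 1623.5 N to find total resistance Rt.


Formula: Rt = Rf + Rw + Ra
Substituting: Rt = 68583.4 + 9289.7 + 1623.5
Result: Rt = 79496.6 N

79496.6 N


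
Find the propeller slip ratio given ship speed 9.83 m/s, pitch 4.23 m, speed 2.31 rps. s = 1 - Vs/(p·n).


Formula: s = 1 - Vs / (p * n)
Step 1 — p * n = 4.23 * 2.31 = 9.7713
Step 2 — Vs / (p*n) = 9.83 / 9.7713 = 1.006007 (6 d.p.)
Step 3 — s = 1 - 1.006007 = -0.006007

-0.006007


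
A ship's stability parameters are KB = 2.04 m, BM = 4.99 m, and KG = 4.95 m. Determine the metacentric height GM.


Formula: GM = KB + BM - KG
Step 1 — KM = KB + BM = 2.04 + 4.99 = 7.03 m
Step 2 — GM = KM - KG = 7.03 - 4.95 = 2.08 m

2.08 m


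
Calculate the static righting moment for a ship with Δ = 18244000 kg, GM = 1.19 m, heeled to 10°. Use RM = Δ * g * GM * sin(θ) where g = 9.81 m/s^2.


Formula: GZ = GM * sin(theta); RM = disp * g * GZ
Step 1 — GZ = 1.19 * sin(10°) = 1.19 * 0.173648 = 0.206641 m
Step 2 — RM = 18244000 * 9.81 * 0.206641 ≈ 36983000 N·m (5 s.f.)

36983000 N·m


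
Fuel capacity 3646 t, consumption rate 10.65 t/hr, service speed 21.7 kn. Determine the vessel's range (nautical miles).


Formula: endurance = fuel / rate; range = endurance * speed
Step 1 — endurance = 3646 / 10.65 = 342.3474 hours
Step 2 — range = 342.3474 * 21.7 ≈ 7428.9 nautical miles (5 s.f.)

7428.9 NM


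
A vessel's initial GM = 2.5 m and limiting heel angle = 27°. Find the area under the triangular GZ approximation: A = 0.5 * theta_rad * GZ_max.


Formula: GZ_max = GM * sin(theta); Area = 0.5 * theta_rad * GZ_max
Step 1 — GZ_max = 2.5 * sin(27°) = 2.5 * 0.45399 = 1.134975 m
Step 2 — theta_rad = 27 * pi/180 = 0.471239 rad
Step 3 — Area = 0.5 * 0.471239 * 1.134975 ≈ 0.26742 m·rad (5 s.f.)

0.26742 m·rad


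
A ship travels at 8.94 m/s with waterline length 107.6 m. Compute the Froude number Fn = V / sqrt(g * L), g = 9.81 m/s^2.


Formula: Fn = V / sqrt(g * L)
Step 1 — g * L = 9.81 * 107.6 = 1055.556
Step 2 — sqrt(g * L) = sqrt(1055.556) = 32.489321
Step 3 — Fn = 8.94 / 32.489321 ≈ 0.27517 (5 s.f.)

0.27517


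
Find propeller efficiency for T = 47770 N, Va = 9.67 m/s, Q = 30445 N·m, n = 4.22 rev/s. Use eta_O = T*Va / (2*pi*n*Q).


Formula: eta = T * Va / (2 * pi * n * Q)
Step 1 — numerator = T * Va = 47770 * 9.67 = 461935.9
Step 2 — 2 * pi * n = 2 * pi * 4.22 = 26.515042
Step 3 — denominator = 26.515042 * 30445 = 807250.45
Step 4 — eta = 461935.9 / 807250.45 ≈ 0.57223 (5 s.f.)

0.57223


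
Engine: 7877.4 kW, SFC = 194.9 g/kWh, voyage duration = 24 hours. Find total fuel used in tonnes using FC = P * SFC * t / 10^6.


Formula: FC (tonnes) = P * SFC * t / 1,000,000
Step 1 — P * SFC * t = 7877.4 * 194.9 * 24 = 36847326.24 g
Step 2 — FC (tonnes) = 36847326.24 / 1,000,000 ≈ 36.847 tonnes (5 s.f.)

36.847 tonnes


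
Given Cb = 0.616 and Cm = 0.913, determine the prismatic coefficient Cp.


Formula: Cp = Cb / Cm
Substituting: Cp = 0.616 / 0.913
Result: Cp ≈ 0.67470 (5 s.f.)

0.67470


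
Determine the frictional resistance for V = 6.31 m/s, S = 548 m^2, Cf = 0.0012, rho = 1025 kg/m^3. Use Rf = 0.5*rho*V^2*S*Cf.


Formula: Rf = 0.5 * rho * V^2 * S * Cf
Step 1 — V^2 = 6.31^2 = 39.8161
Step 2 — 0.5 * rho * V^2 = 0.5 * 1025 * 39.8161 = 20405.75125
Step 3 — Rf = 20405.75125 * 548 * 0.0012 ≈ 13419 N (5 s.f.)

13419 N


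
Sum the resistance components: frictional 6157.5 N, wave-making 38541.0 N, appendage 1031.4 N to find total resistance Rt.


Formula: Rt = Rf + Rw + Ra
Substituting: Rt = 6157.5 + 38541.0 + 1031.4
Result: Rt = 45729.9 N

45729.9 N


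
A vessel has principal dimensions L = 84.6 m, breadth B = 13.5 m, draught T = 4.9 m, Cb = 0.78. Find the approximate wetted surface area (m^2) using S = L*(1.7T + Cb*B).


Formula: S = 1.7*L*T + V/T with V = Cb*L*B*T, i.e. S = L * (1.7*T + Cb*B)
Step 1 — 1.7*T = 1.7 * 4.9 = 8.33 m
Step 2 — Cb*B = 0.78 * 13.5 = 10.53 m
Step 3 — 1.7*T + Cb*B = 8.33 + 10.53 = 18.86 m
Step 4 — S = 84.6 * 18.86 ≈ 1595.6 m^2 (5 s.f.)

1595.6 m^2


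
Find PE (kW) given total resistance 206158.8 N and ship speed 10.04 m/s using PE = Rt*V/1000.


Formula: PE = Rt * V / 1000 (kW)
Step 1 — PE (W) = 206158.8 * 10.04 = 2069834.352 W
Step 2 — PE (kW) = 2069834.352 / 1000 ≈ 2069.8 kW (5 s.f.)

2069.8 kW


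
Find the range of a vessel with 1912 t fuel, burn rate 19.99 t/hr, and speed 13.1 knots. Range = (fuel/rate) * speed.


Formula: endurance = fuel / rate; range = endurance * speed
Step 1 — endurance = 1912 / 19.99 = 95.6478 hours
Step 2 — range = 95.6478 * 13.1 ≈ 1253.0 nautical miles (5 s.f.)

1253.0 NM


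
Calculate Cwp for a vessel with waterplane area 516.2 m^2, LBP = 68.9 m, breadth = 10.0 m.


Formula: Cwp = Aw / (L * B)
Step 1 — L * B = 68.9 * 10.0 = 689.0 m^2
Step 2 — Cwp = 516.2 / 689.0 ≈ 0.74920 (5 s.f.)

0.74920


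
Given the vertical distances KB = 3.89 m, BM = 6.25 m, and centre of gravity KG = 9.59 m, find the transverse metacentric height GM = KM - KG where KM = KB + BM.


Formula: GM = KB + BM - KG
Step 1 — KM = KB + BM = 3.89 + 6.25 = 10.14 m
Step 2 — GM = KM - KG = 10.14 - 9.59 = 0.55 m

0.55 m


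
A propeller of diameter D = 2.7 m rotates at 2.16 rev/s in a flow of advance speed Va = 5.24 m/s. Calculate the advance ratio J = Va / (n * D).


Formula: J = Va / (n * D)
Step 1 — n * D = 2.16 * 2.7 = 5.832
Step 2 — J = 5.24 / 5.832 ≈ 0.89849 (5 s.f.)

0.89849


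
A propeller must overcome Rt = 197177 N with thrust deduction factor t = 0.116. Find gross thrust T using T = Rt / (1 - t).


Formula: T = Rt / (1 - t)
Step 1 — (1 - t) = 1 - 0.116 = 0.884
Step 2 — T = 197177 / 0.884 ≈ 223050 N (5 s.f.)

223050 N


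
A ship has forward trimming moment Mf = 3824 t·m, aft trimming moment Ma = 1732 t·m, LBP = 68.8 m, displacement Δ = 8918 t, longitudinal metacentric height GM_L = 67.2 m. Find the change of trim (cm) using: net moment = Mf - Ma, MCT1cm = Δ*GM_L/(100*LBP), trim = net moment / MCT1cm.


Formula: net trimming moment = Mf - Ma; MCT1cm = Δ*GM_L/(100*LBP); trim = net moment / MCT1cm
Step 1 — net trimming moment = 3824 - 1732 = 2092 t·m
Step 2 — MCT1cm = 8918 * 67.2 / (100 * 68.8) = 87.106 t·m/cm
Step 3 — trim = 2092 / 87.106 ≈ 24.017 cm (5 s.f.)

24.017 cm


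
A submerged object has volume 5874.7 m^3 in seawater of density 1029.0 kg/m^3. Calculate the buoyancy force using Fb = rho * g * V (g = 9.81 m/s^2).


Formula: Fb = rho * g * V
Substituting: Fb = 1029.0 * 9.81 * 5874.7
Intermediate: 1029.0 * 9.81 = 10094.49
Result: Fb = 10094.49 * 5874.7 ≈ 59302000 N (5 s.f.)

59302000 N


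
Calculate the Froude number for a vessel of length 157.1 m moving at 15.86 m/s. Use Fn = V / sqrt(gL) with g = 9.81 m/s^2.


Formula: Fn = V / sqrt(g * L)
Step 1 — g * L = 9.81 * 157.1 = 1541.151
Step 2 — sqrt(g * L) = sqrt(1541.151) = 39.257496
Step 3 — Fn = 15.86 / 39.257496 ≈ 0.40400 (5 s.f.)

0.40400


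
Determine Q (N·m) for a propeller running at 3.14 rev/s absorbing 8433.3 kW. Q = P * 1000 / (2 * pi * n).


Formula: Q = P_W / (2 * pi * n)
Step 1 — P_W = 8433.3 kW * 1000 = 8433300.0 W
Step 2 — 2 * pi * n = 2 * pi * 3.14 = 19.729202
Step 3 — Q = 8433300.0 / 19.729202 ≈ 427450 N·m (5 s.f.)

427450 N·m


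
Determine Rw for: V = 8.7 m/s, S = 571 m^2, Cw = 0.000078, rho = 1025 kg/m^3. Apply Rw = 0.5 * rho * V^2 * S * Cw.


Formula: Rw = 0.5 * rho * V^2 * S * Cw
Step 1 — V^2 = 8.7^2 = 75.69
Step 2 — 0.5 * rho * V^2 = 0.5 * 1025 * 75.69 = 38791.125
Step 3 — Rw = 38791.125 * 571 * 0.000078 ≈ 1727.7 N (5 s.f.)

1727.7 N


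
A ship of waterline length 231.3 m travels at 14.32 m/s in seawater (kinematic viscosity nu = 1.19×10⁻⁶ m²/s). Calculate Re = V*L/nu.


Formula: Re = V * L / nu
Step 1 — V * L = 14.32 * 231.3 = 3312.216 m^2/s
Step 2 — Re = 3312.216 / 1.19e-6 = 2.78e+09

2.78e+09


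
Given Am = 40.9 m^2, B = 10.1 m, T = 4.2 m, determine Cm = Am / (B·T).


Formula: Cm = Am / (B * T)
Step 1 — B * T = 10.1 * 4.2 = 42.42 m^2
Step 2 — Cm = 40.9 / 42.42 ≈ 0.96417 (5 s.f.)

0.96417


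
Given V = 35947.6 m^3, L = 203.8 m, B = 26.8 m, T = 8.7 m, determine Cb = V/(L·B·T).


Formula: Cb = V / (L * B * T)
Step 1 — L * B * T = 203.8 * 26.8 * 8.7 = 47518.008 m^3
Step 2 — Cb = 35947.6 / 47518.008 ≈ 0.75650 (5 s.f.)

0.75650


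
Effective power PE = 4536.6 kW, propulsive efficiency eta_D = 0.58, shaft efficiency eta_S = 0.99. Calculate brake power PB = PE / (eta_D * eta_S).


Formula: PB = PE / (eta_D * eta_S)
Step 1 — combined efficiency = eta_D * eta_S = 0.58 * 0.99 = 0.5742
Step 2 — PB = 4536.6 / 0.5742 ≈ 7900.7 kW (5 s.f.)

7900.7 kW


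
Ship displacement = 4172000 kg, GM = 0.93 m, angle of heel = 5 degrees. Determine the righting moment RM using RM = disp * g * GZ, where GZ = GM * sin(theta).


Formula: GZ = GM * sin(theta); RM = disp * g * GZ
Step 1 — GZ = 0.93 * sin(5°) = 0.93 * 0.087156 = 0.081055 m
Step 2 — RM = 4172000 * 9.81 * 0.081055 ≈ 3317400 N·m (5 s.f.)

3317400 N·m


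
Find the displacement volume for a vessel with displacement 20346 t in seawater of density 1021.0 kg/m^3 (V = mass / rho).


Formula: V = mass / rho
Step 1 — convert tonnes to kg: 20346 t * 1000 = 20346000 kg
Step 2 — V = 20346000 / 1021.0 ≈ 19928 m^3 (5 s.f.)

19928 m^3


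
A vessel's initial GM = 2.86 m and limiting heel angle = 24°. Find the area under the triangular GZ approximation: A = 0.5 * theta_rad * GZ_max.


Formula: GZ_max = GM * sin(theta); Area = 0.5 * theta_rad * GZ_max
Step 1 — GZ_max = 2.86 * sin(24°) = 2.86 * 0.406737 = 1.163268 m
Step 2 — theta_rad = 24 * pi/180 = 0.418879 rad
Step 3 — Area = 0.5 * 0.418879 * 1.163268 ≈ 0.24363 m·rad (5 s.f.)

0.24363 m·rad


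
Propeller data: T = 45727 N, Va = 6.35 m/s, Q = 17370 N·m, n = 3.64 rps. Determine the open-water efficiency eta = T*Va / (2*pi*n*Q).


Formula: eta = T * Va / (2 * pi * n * Q)
Step 1 — numerator = T * Va = 45727 * 6.35 = 290366.45
Step 2 — 2 * pi * n = 2 * pi * 3.64 = 22.870795
Step 3 — denominator = 22.870795 * 17370 = 397265.71
Step 4 — eta = 290366.45 / 397265.71 ≈ 0.73091 (5 s.f.)

0.73091


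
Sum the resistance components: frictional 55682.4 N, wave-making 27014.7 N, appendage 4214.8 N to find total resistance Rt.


Formula: Rt = Rf + Rw + Ra
Substituting: Rt = 55682.4 + 27014.7 + 4214.8
Result: Rt = 86911.9 N

86911.9 N


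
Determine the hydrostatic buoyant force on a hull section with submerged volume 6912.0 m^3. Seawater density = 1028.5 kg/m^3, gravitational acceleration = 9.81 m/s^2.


Formula: Fb = rho * g * V
Substituting: Fb = 1028.5 * 9.81 * 6912.0
Intermediate: 1028.5 * 9.81 = 10089.585
Result: Fb = 10089.585 * 6912.0 ≈ 69739000 N (5 s.f.)

69739000 N


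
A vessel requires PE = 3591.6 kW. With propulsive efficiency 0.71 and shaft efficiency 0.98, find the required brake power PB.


Formula: PB = PE / (eta_D * eta_S)
Step 1 — combined efficiency = eta_D * eta_S = 0.71 * 0.98 = 0.6958
Step 2 — PB = 3591.6 / 0.6958 ≈ 5161.8 kW (5 s.f.)

5161.8 kW


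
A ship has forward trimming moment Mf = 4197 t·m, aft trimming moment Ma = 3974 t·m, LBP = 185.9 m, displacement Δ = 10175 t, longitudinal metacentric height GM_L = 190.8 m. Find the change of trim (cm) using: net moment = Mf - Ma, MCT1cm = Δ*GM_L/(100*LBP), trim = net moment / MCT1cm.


Formula: net trimming moment = Mf - Ma; MCT1cm = Δ*GM_L/(100*LBP); trim = net moment / MCT1cm
Step 1 — net trimming moment = 4197 - 3974 = 223 t·m
Step 2 — MCT1cm = 10175 * 190.8 / (100 * 185.9) = 104.432 t·m/cm
Step 3 — trim = 223 / 104.432 ≈ 2.1354 cm (5 s.f.)

2.1354 cm


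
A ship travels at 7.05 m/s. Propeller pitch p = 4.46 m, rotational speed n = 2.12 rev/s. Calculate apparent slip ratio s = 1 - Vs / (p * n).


Formula: s = 1 - Vs / (p * n)
Step 1 — p * n = 4.46 * 2.12 = 9.4552
Step 2 — Vs / (p*n) = 7.05 / 9.4552 = 0.745621 (6 d.p.)
Step 3 — s = 1 - 0.745621 = 0.254379

0.254379


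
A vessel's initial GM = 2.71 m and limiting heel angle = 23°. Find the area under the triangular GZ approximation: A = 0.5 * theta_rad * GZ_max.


Formula: GZ_max = GM * sin(theta); Area = 0.5 * theta_rad * GZ_max
Step 1 — GZ_max = 2.71 * sin(23°) = 2.71 * 0.390731 = 1.058881 m
Step 2 — theta_rad = 23 * pi/180 = 0.401426 rad
Step 3 — Area = 0.5 * 0.401426 * 1.058881 ≈ 0.21253 m·rad (5 s.f.)

0.21253 m·rad


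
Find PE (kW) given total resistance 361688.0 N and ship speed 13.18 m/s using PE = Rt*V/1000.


Formula: PE = Rt * V / 1000 (kW)
Step 1 — PE (W) = 361688.0 * 13.18 = 4767047.84 W
Step 2 — PE (kW) = 4767047.84 / 1000 ≈ 4767.0 kW (5 s.f.)

4767.0 kW


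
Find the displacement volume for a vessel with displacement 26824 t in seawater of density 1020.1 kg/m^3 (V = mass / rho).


Formula: V = mass / rho
Step 1 — convert tonnes to kg: 26824 t * 1000 = 26824000 kg
Step 2 — V = 26824000 / 1020.1 ≈ 26295 m^3 (5 s.f.)

26295 m^3


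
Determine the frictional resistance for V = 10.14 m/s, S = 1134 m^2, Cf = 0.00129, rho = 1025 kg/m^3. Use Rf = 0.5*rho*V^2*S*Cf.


Formula: Rf = 0.5 * rho * V^2 * S * Cf
Step 1 — V^2 = 10.14^2 = 102.8196
Step 2 — 0.5 * rho * V^2 = 0.5 * 1025 * 102.8196 = 52695.045
Step 3 — Rf = 52695.045 * 1134 * 0.00129 ≈ 77085 N (5 s.f.)

77085 N


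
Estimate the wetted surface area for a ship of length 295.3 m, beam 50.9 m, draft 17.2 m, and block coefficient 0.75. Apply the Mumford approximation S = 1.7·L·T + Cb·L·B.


Formula: S = 1.7*L*T + V/T with V = Cb*L*B*T, i.e. S = L * (1.7*T + Cb*B)
Step 1 — 1.7*T = 1.7 * 17.2 = 29.24 m
Step 2 — Cb*B = 0.75 * 50.9 = 38.175 m
Step 3 — 1.7*T + Cb*B = 29.24 + 38.175 = 67.415 m
Step 4 — S = 295.3 * 67.415 ≈ 19908 m^2 (5 s.f.)

19908 m^2


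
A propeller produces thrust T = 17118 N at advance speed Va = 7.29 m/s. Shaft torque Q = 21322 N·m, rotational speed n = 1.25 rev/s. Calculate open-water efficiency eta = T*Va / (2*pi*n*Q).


Formula: eta = T * Va / (2 * pi * n * Q)
Step 1 — numerator = T * Va = 17118 * 7.29 = 124790.22
Step 2 — 2 * pi * n = 2 * pi * 1.25 = 7.853982
Step 3 — denominator = 7.853982 * 21322 = 167462.6
Step 4 — eta = 124790.22 / 167462.6 ≈ 0.74518 (5 s.f.)

0.74518


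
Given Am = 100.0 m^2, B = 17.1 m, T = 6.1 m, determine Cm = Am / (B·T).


Formula: Cm = Am / (B * T)
Step 1 — B * T = 17.1 * 6.1 = 104.31 m^2
Step 2 — Cm = 100.0 / 104.31 ≈ 0.95868 (5 s.f.)

0.95868


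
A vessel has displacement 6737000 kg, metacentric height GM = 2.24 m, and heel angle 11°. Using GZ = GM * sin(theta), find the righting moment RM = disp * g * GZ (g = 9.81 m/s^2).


Formula: GZ = GM * sin(theta); RM = disp * g * GZ
Step 1 — GZ = 2.24 * sin(11°) = 2.24 * 0.190809 = 0.427412 m
Step 2 — RM = 6737000 * 9.81 * 0.427412 ≈ 28248000 N·m (5 s.f.)

28248000 N·m


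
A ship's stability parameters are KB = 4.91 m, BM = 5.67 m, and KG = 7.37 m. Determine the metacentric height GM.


Formula: GM = KB + BM - KG
Step 1 — KM = KB + BM = 4.91 + 5.67 = 10.58 m
Step 2 — GM = KM - KG = 10.58 - 7.37 = 3.21 m

3.21 m


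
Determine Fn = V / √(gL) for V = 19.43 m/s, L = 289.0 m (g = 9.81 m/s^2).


Formula: Fn = V / sqrt(g * L)
Step 1 — g * L = 9.81 * 289.0 = 2835.09
Step 2 — sqrt(g * L) = sqrt(2835.09) = 53.245563
Step 3 — Fn = 19.43 / 53.245563 ≈ 0.36491 (5 s.f.)

0.36491


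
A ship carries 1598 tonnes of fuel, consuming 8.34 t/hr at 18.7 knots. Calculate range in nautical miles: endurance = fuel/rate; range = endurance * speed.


Formula: endurance = fuel / rate; range = endurance * speed
Step 1 — endurance = 1598 / 8.34 = 191.6067 hours
Step 2 — range = 191.6067 * 18.7 ≈ 3583.0 nautical miles (5 s.f.)

3583.0 NM


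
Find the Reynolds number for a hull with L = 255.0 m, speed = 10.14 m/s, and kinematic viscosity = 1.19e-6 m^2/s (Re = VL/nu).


Formula: Re = V * L / nu
Step 1 — V * L = 10.14 * 255.0 = 2585.7 m^2/s
Step 2 — Re = 2585.7 / 1.19e-6 = 2.17e+09

2.17e+09


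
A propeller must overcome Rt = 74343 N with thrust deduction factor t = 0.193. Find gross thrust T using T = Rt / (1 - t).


Formula: T = Rt / (1 - t)
Step 1 — (1 - t) = 1 - 0.193 = 0.807
Step 2 — T = 74343 / 0.807 ≈ 92123 N (5 s.f.)

92123 N
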